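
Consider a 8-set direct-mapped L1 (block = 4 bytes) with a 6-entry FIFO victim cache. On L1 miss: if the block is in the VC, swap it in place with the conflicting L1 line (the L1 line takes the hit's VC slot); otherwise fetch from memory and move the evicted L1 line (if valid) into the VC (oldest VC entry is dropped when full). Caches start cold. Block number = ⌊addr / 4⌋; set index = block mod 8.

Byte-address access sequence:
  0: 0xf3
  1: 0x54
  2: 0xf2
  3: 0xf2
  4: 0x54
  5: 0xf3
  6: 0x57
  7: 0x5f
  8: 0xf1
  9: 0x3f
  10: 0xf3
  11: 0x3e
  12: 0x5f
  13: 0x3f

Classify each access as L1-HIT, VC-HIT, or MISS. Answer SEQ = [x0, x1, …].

SEQ = [MISS, MISS, L1-HIT, L1-HIT, L1-HIT, L1-HIT, L1-HIT, MISS, L1-HIT, MISS, L1-HIT, L1-HIT, VC-HIT, VC-HIT]

0: 0xf3 (blk 60, set 4) → MISS  vc=[]
1: 0x54 (blk 21, set 5) → MISS  vc=[]
2: 0xf2 (blk 60, set 4) → L1-HIT  vc=[]
3: 0xf2 (blk 60, set 4) → L1-HIT  vc=[]
4: 0x54 (blk 21, set 5) → L1-HIT  vc=[]
5: 0xf3 (blk 60, set 4) → L1-HIT  vc=[]
6: 0x57 (blk 21, set 5) → L1-HIT  vc=[]
7: 0x5f (blk 23, set 7) → MISS  vc=[]
8: 0xf1 (blk 60, set 4) → L1-HIT  vc=[]
9: 0x3f (blk 15, set 7) → MISS  vc=[23]
10: 0xf3 (blk 60, set 4) → L1-HIT  vc=[23]
11: 0x3e (blk 15, set 7) → L1-HIT  vc=[23]
12: 0x5f (blk 23, set 7) → VC-HIT  vc=[15]
13: 0x3f (blk 15, set 7) → VC-HIT  vc=[23]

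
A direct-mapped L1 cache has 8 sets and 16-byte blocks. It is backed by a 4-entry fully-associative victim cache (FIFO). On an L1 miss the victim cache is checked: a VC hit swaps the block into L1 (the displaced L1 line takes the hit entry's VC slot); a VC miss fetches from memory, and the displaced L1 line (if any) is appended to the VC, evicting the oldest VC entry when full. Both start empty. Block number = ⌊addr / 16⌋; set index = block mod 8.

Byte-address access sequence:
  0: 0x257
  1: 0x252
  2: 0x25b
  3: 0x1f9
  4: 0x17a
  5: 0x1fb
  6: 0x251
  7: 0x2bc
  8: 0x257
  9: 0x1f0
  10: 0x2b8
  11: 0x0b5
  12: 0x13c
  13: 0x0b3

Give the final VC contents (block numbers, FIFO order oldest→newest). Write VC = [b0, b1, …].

  [0] addr=0x257 blk=37 s=5: MISS | VC []
  [1] addr=0x252 blk=37 s=5: L1-HIT | VC []
  [2] addr=0x25b blk=37 s=5: L1-HIT | VC []
  [3] addr=0x1f9 blk=31 s=7: MISS | VC []
  [4] addr=0x17a blk=23 s=7: MISS | VC [31]
  [5] addr=0x1fb blk=31 s=7: VC-HIT | VC [23]
  [6] addr=0x251 blk=37 s=5: L1-HIT | VC [23]
  [7] addr=0x2bc blk=43 s=3: MISS | VC [23]
  [8] addr=0x257 blk=37 s=5: L1-HIT | VC [23]
  [9] addr=0x1f0 blk=31 s=7: L1-HIT | VC [23]
  [10] addr=0x2b8 blk=43 s=3: L1-HIT | VC [23]
  [11] addr=0xb5 blk=11 s=3: MISS | VC [23, 43]
  [12] addr=0x13c blk=19 s=3: MISS | VC [23, 43, 11]
  [13] addr=0xb3 blk=11 s=3: VC-HIT | VC [23, 43, 19]

VC = [23, 43, 19]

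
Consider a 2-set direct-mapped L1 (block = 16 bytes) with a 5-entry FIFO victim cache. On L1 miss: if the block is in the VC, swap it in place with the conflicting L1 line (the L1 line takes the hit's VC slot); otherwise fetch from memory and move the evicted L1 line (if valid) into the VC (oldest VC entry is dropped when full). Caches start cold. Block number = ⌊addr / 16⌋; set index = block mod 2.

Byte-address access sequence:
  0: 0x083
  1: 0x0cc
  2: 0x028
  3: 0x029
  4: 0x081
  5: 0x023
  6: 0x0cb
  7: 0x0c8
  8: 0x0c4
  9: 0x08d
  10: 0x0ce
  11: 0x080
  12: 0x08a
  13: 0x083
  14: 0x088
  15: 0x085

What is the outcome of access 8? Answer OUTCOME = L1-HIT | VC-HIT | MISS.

#0 0x83→b8/s0 MISS; vc=[]
#1 0xcc→b12/s0 MISS; vc=[8]
#2 0x28→b2/s0 MISS; vc=[8,12]
#3 0x29→b2/s0 L1-HIT; vc=[8,12]
#4 0x81→b8/s0 VC-HIT; vc=[2,12]
#5 0x23→b2/s0 VC-HIT; vc=[8,12]
#6 0xcb→b12/s0 VC-HIT; vc=[8,2]
#7 0xc8→b12/s0 L1-HIT; vc=[8,2]
#8 0xc4→b12/s0 L1-HIT; vc=[8,2]
#9 0x8d→b8/s0 VC-HIT; vc=[12,2]
#10 0xce→b12/s0 VC-HIT; vc=[8,2]
#11 0x80→b8/s0 VC-HIT; vc=[12,2]
#12 0x8a→b8/s0 L1-HIT; vc=[12,2]
#13 0x83→b8/s0 L1-HIT; vc=[12,2]
#14 0x88→b8/s0 L1-HIT; vc=[12,2]
#15 0x85→b8/s0 L1-HIT; vc=[12,2]

OUTCOME = L1-HIT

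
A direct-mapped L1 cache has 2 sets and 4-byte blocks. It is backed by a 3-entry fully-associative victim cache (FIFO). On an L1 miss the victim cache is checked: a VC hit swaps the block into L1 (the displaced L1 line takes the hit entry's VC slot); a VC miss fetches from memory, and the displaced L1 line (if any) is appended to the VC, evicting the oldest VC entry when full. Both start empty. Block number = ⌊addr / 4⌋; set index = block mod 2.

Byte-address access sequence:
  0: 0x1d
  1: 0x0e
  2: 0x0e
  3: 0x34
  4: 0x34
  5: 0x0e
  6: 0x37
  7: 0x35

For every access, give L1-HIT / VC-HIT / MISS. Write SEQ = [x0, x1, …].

0: 0x1d (blk 7, set 1) → MISS  vc=[]
1: 0xe (blk 3, set 1) → MISS  vc=[7]
2: 0xe (blk 3, set 1) → L1-HIT  vc=[7]
3: 0x34 (blk 13, set 1) → MISS  vc=[7, 3]
4: 0x34 (blk 13, set 1) → L1-HIT  vc=[7, 3]
5: 0xe (blk 3, set 1) → VC-HIT  vc=[7, 13]
6: 0x37 (blk 13, set 1) → VC-HIT  vc=[7, 3]
7: 0x35 (blk 13, set 1) → L1-HIT  vc=[7, 3]

SEQ = [MISS, MISS, L1-HIT, MISS, L1-HIT, VC-HIT, VC-HIT, L1-HIT]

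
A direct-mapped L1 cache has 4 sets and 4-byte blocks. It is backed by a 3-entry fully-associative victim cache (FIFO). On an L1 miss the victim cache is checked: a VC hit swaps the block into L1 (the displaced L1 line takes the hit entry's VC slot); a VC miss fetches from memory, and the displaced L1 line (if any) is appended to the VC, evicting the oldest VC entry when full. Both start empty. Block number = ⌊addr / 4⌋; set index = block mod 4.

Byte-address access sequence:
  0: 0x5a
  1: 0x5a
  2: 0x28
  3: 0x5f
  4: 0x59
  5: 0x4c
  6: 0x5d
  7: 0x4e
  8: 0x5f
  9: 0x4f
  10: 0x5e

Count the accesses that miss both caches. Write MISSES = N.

MISSES = 4

0: 0x5a (blk 22, set 2) → MISS  vc=[]
1: 0x5a (blk 22, set 2) → L1-HIT  vc=[]
2: 0x28 (blk 10, set 2) → MISS  vc=[22]
3: 0x5f (blk 23, set 3) → MISS  vc=[22]
4: 0x59 (blk 22, set 2) → VC-HIT  vc=[10]
5: 0x4c (blk 19, set 3) → MISS  vc=[10, 23]
6: 0x5d (blk 23, set 3) → VC-HIT  vc=[10, 19]
7: 0x4e (blk 19, set 3) → VC-HIT  vc=[10, 23]
8: 0x5f (blk 23, set 3) → VC-HIT  vc=[10, 19]
9: 0x4f (blk 19, set 3) → VC-HIT  vc=[10, 23]
10: 0x5e (blk 23, set 3) → VC-HIT  vc=[10, 19]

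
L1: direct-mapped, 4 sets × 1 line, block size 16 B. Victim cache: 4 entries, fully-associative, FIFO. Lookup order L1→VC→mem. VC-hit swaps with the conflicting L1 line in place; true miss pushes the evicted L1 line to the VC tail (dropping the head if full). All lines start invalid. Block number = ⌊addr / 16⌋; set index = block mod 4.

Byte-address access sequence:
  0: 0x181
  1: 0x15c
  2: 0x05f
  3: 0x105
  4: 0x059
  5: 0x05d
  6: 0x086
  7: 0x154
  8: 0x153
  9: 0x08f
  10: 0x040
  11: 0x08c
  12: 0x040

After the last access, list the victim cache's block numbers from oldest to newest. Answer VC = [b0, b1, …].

  [0] addr=0x181 blk=24 s=0: MISS | VC []
  [1] addr=0x15c blk=21 s=1: MISS | VC []
  [2] addr=0x5f blk=5 s=1: MISS | VC [21]
  [3] addr=0x105 blk=16 s=0: MISS | VC [21, 24]
  [4] addr=0x59 blk=5 s=1: L1-HIT | VC [21, 24]
  [5] addr=0x5d blk=5 s=1: L1-HIT | VC [21, 24]
  [6] addr=0x86 blk=8 s=0: MISS | VC [21, 24, 16]
  [7] addr=0x154 blk=21 s=1: VC-HIT | VC [5, 24, 16]
  [8] addr=0x153 blk=21 s=1: L1-HIT | VC [5, 24, 16]
  [9] addr=0x8f blk=8 s=0: L1-HIT | VC [5, 24, 16]
  [10] addr=0x40 blk=4 s=0: MISS | VC [5, 24, 16, 8]
  [11] addr=0x8c blk=8 s=0: VC-HIT | VC [5, 24, 16, 4]
  [12] addr=0x40 blk=4 s=0: VC-HIT | VC [5, 24, 16, 8]

VC = [5, 24, 16, 8]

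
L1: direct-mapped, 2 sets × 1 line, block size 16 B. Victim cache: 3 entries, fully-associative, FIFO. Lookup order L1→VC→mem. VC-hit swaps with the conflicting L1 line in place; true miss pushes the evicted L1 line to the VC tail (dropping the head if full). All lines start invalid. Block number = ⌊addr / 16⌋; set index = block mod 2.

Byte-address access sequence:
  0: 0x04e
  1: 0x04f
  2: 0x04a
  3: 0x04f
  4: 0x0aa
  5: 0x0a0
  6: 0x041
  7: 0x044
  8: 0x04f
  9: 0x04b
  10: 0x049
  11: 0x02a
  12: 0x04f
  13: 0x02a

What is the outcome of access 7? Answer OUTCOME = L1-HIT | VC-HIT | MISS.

0: 0x4e (blk 4, set 0) → MISS  vc=[]
1: 0x4f (blk 4, set 0) → L1-HIT  vc=[]
2: 0x4a (blk 4, set 0) → L1-HIT  vc=[]
3: 0x4f (blk 4, set 0) → L1-HIT  vc=[]
4: 0xaa (blk 10, set 0) → MISS  vc=[4]
5: 0xa0 (blk 10, set 0) → L1-HIT  vc=[4]
6: 0x41 (blk 4, set 0) → VC-HIT  vc=[10]
7: 0x44 (blk 4, set 0) → L1-HIT  vc=[10]
8: 0x4f (blk 4, set 0) → L1-HIT  vc=[10]
9: 0x4b (blk 4, set 0) → L1-HIT  vc=[10]
10: 0x49 (blk 4, set 0) → L1-HIT  vc=[10]
11: 0x2a (blk 2, set 0) → MISS  vc=[10, 4]
12: 0x4f (blk 4, set 0) → VC-HIT  vc=[10, 2]
13: 0x2a (blk 2, set 0) → VC-HIT  vc=[10, 4]

OUTCOME = L1-HIT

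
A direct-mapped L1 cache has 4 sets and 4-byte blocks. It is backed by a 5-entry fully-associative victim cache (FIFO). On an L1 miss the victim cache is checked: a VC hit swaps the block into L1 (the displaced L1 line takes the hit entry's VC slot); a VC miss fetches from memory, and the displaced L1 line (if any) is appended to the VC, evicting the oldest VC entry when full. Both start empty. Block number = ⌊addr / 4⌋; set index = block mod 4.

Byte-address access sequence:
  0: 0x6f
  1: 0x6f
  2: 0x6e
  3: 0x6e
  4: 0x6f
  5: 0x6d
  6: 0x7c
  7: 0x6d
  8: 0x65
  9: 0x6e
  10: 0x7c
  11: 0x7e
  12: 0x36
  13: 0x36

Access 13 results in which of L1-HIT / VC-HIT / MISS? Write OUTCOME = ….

#0 0x6f→b27/s3 MISS; vc=[]
#1 0x6f→b27/s3 L1-HIT; vc=[]
#2 0x6e→b27/s3 L1-HIT; vc=[]
#3 0x6e→b27/s3 L1-HIT; vc=[]
#4 0x6f→b27/s3 L1-HIT; vc=[]
#5 0x6d→b27/s3 L1-HIT; vc=[]
#6 0x7c→b31/s3 MISS; vc=[27]
#7 0x6d→b27/s3 VC-HIT; vc=[31]
#8 0x65→b25/s1 MISS; vc=[31]
#9 0x6e→b27/s3 L1-HIT; vc=[31]
#10 0x7c→b31/s3 VC-HIT; vc=[27]
#11 0x7e→b31/s3 L1-HIT; vc=[27]
#12 0x36→b13/s1 MISS; vc=[27,25]
#13 0x36→b13/s1 L1-HIT; vc=[27,25]

OUTCOME = L1-HIT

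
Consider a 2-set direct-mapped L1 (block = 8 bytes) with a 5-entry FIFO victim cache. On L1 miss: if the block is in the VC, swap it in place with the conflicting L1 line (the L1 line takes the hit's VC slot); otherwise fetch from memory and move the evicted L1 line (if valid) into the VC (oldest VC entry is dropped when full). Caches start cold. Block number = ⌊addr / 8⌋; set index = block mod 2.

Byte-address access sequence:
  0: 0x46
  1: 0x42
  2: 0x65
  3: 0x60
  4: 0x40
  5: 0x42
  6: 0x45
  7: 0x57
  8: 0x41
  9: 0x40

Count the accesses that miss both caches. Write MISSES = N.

#0 0x46→b8/s0 MISS; vc=[]
#1 0x42→b8/s0 L1-HIT; vc=[]
#2 0x65→b12/s0 MISS; vc=[8]
#3 0x60→b12/s0 L1-HIT; vc=[8]
#4 0x40→b8/s0 VC-HIT; vc=[12]
#5 0x42→b8/s0 L1-HIT; vc=[12]
#6 0x45→b8/s0 L1-HIT; vc=[12]
#7 0x57→b10/s0 MISS; vc=[12,8]
#8 0x41→b8/s0 VC-HIT; vc=[12,10]
#9 0x40→b8/s0 L1-HIT; vc=[12,10]

MISSES = 3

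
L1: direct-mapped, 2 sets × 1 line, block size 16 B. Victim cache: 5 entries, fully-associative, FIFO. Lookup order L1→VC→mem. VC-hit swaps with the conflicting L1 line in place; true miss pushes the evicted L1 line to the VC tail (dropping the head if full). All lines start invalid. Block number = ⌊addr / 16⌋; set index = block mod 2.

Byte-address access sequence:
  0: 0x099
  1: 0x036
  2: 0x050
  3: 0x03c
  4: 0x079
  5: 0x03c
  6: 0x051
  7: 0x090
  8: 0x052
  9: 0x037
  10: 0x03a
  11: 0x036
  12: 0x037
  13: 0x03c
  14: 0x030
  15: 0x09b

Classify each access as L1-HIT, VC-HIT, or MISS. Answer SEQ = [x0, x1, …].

  [0] addr=0x99 blk=9 s=1: MISS | VC []
  [1] addr=0x36 blk=3 s=1: MISS | VC [9]
  [2] addr=0x50 blk=5 s=1: MISS | VC [9, 3]
  [3] addr=0x3c blk=3 s=1: VC-HIT | VC [9, 5]
  [4] addr=0x79 blk=7 s=1: MISS | VC [9, 5, 3]
  [5] addr=0x3c blk=3 s=1: VC-HIT | VC [9, 5, 7]
  [6] addr=0x51 blk=5 s=1: VC-HIT | VC [9, 3, 7]
  [7] addr=0x90 blk=9 s=1: VC-HIT | VC [5, 3, 7]
  [8] addr=0x52 blk=5 s=1: VC-HIT | VC [9, 3, 7]
  [9] addr=0x37 blk=3 s=1: VC-HIT | VC [9, 5, 7]
  [10] addr=0x3a blk=3 s=1: L1-HIT | VC [9, 5, 7]
  [11] addr=0x36 blk=3 s=1: L1-HIT | VC [9, 5, 7]
  [12] addr=0x37 blk=3 s=1: L1-HIT | VC [9, 5, 7]
  [13] addr=0x3c blk=3 s=1: L1-HIT | VC [9, 5, 7]
  [14] addr=0x30 blk=3 s=1: L1-HIT | VC [9, 5, 7]
  [15] addr=0x9b blk=9 s=1: VC-HIT | VC [3, 5, 7]

SEQ = [MISS, MISS, MISS, VC-HIT, MISS, VC-HIT, VC-HIT, VC-HIT, VC-HIT, VC-HIT, L1-HIT, L1-HIT, L1-HIT, L1-HIT, L1-HIT, VC-HIT]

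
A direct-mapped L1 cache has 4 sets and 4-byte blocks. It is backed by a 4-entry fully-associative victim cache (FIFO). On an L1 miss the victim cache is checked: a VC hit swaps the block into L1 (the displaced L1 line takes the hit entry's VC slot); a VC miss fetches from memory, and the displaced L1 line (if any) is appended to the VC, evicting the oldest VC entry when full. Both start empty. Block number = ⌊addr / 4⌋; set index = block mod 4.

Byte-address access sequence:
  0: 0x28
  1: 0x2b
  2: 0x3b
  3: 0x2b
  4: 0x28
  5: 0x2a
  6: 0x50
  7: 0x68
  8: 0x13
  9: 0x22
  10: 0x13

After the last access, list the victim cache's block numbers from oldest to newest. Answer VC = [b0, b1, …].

#0 0x28→b10/s2 MISS; vc=[]
#1 0x2b→b10/s2 L1-HIT; vc=[]
#2 0x3b→b14/s2 MISS; vc=[10]
#3 0x2b→b10/s2 VC-HIT; vc=[14]
#4 0x28→b10/s2 L1-HIT; vc=[14]
#5 0x2a→b10/s2 L1-HIT; vc=[14]
#6 0x50→b20/s0 MISS; vc=[14]
#7 0x68→b26/s2 MISS; vc=[14,10]
#8 0x13→b4/s0 MISS; vc=[14,10,20]
#9 0x22→b8/s0 MISS; vc=[14,10,20,4]
#10 0x13→b4/s0 VC-HIT; vc=[14,10,20,8]

VC = [14, 10, 20, 8]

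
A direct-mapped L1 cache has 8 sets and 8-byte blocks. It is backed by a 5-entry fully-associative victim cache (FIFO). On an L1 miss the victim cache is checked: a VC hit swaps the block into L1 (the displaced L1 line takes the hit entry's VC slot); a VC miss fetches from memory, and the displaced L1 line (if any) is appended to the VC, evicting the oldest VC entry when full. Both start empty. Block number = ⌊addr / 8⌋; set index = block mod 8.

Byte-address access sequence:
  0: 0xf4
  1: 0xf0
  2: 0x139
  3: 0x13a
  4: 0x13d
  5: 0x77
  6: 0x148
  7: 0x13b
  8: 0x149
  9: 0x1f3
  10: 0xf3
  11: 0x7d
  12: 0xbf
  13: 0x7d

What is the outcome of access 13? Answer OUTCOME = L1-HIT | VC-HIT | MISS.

OUTCOME = VC-HIT

  [0] addr=0xf4 blk=30 s=6: MISS | VC []
  [1] addr=0xf0 blk=30 s=6: L1-HIT | VC []
  [2] addr=0x139 blk=39 s=7: MISS | VC []
  [3] addr=0x13a blk=39 s=7: L1-HIT | VC []
  [4] addr=0x13d blk=39 s=7: L1-HIT | VC []
  [5] addr=0x77 blk=14 s=6: MISS | VC [30]
  [6] addr=0x148 blk=41 s=1: MISS | VC [30]
  [7] addr=0x13b blk=39 s=7: L1-HIT | VC [30]
  [8] addr=0x149 blk=41 s=1: L1-HIT | VC [30]
  [9] addr=0x1f3 blk=62 s=6: MISS | VC [30, 14]
  [10] addr=0xf3 blk=30 s=6: VC-HIT | VC [62, 14]
  [11] addr=0x7d blk=15 s=7: MISS | VC [62, 14, 39]
  [12] addr=0xbf blk=23 s=7: MISS | VC [62, 14, 39, 15]
  [13] addr=0x7d blk=15 s=7: VC-HIT | VC [62, 14, 39, 23]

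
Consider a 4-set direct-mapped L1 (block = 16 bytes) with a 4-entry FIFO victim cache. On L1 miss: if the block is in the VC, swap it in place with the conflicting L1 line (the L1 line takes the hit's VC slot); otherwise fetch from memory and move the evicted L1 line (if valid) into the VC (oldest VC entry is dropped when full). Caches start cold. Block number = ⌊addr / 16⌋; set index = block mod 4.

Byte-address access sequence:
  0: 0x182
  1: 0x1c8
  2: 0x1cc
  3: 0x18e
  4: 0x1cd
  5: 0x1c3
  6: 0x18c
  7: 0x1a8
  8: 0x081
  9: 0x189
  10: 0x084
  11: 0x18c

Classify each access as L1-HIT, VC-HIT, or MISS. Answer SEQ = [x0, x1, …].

#0 0x182→b24/s0 MISS; vc=[]
#1 0x1c8→b28/s0 MISS; vc=[24]
#2 0x1cc→b28/s0 L1-HIT; vc=[24]
#3 0x18e→b24/s0 VC-HIT; vc=[28]
#4 0x1cd→b28/s0 VC-HIT; vc=[24]
#5 0x1c3→b28/s0 L1-HIT; vc=[24]
#6 0x18c→b24/s0 VC-HIT; vc=[28]
#7 0x1a8→b26/s2 MISS; vc=[28]
#8 0x81→b8/s0 MISS; vc=[28,24]
#9 0x189→b24/s0 VC-HIT; vc=[28,8]
#10 0x84→b8/s0 VC-HIT; vc=[28,24]
#11 0x18c→b24/s0 VC-HIT; vc=[28,8]

SEQ = [MISS, MISS, L1-HIT, VC-HIT, VC-HIT, L1-HIT, VC-HIT, MISS, MISS, VC-HIT, VC-HIT, VC-HIT]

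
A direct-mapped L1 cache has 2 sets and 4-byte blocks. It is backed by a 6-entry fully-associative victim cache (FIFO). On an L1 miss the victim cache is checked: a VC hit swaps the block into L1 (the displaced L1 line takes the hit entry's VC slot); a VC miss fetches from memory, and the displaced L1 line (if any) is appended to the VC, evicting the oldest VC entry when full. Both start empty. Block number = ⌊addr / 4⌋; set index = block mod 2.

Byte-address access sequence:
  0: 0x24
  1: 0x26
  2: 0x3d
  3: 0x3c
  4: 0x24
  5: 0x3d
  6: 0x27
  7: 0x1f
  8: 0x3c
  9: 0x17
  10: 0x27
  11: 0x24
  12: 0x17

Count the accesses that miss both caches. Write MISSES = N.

MISSES = 4

#0 0x24→b9/s1 MISS; vc=[]
#1 0x26→b9/s1 L1-HIT; vc=[]
#2 0x3d→b15/s1 MISS; vc=[9]
#3 0x3c→b15/s1 L1-HIT; vc=[9]
#4 0x24→b9/s1 VC-HIT; vc=[15]
#5 0x3d→b15/s1 VC-HIT; vc=[9]
#6 0x27→b9/s1 VC-HIT; vc=[15]
#7 0x1f→b7/s1 MISS; vc=[15,9]
#8 0x3c→b15/s1 VC-HIT; vc=[7,9]
#9 0x17→b5/s1 MISS; vc=[7,9,15]
#10 0x27→b9/s1 VC-HIT; vc=[7,5,15]
#11 0x24→b9/s1 L1-HIT; vc=[7,5,15]
#12 0x17→b5/s1 VC-HIT; vc=[7,9,15]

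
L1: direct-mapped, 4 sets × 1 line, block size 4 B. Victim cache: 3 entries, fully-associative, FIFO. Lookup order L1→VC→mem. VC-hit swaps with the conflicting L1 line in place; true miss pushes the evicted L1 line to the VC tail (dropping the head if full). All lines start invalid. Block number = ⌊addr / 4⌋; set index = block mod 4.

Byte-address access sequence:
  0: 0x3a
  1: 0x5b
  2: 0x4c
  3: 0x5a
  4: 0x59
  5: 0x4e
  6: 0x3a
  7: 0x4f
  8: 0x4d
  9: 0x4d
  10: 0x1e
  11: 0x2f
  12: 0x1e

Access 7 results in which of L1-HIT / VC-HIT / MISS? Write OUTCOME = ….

OUTCOME = L1-HIT

  [0] addr=0x3a blk=14 s=2: MISS | VC []
  [1] addr=0x5b blk=22 s=2: MISS | VC [14]
  [2] addr=0x4c blk=19 s=3: MISS | VC [14]
  [3] addr=0x5a blk=22 s=2: L1-HIT | VC [14]
  [4] addr=0x59 blk=22 s=2: L1-HIT | VC [14]
  [5] addr=0x4e blk=19 s=3: L1-HIT | VC [14]
  [6] addr=0x3a blk=14 s=2: VC-HIT | VC [22]
  [7] addr=0x4f blk=19 s=3: L1-HIT | VC [22]
  [8] addr=0x4d blk=19 s=3: L1-HIT | VC [22]
  [9] addr=0x4d blk=19 s=3: L1-HIT | VC [22]
  [10] addr=0x1e blk=7 s=3: MISS | VC [22, 19]
  [11] addr=0x2f blk=11 s=3: MISS | VC [22, 19, 7]
  [12] addr=0x1e blk=7 s=3: VC-HIT | VC [22, 19, 11]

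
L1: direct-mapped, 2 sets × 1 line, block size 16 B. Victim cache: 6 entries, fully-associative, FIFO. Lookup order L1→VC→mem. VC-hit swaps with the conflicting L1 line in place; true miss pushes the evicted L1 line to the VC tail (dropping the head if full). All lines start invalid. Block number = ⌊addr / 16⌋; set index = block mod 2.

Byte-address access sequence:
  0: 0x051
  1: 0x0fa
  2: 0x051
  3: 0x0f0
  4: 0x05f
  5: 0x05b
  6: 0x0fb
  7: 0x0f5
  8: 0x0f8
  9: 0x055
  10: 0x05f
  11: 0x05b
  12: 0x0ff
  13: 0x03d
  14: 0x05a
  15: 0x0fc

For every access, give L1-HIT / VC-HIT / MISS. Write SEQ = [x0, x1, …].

#0 0x51→b5/s1 MISS; vc=[]
#1 0xfa→b15/s1 MISS; vc=[5]
#2 0x51→b5/s1 VC-HIT; vc=[15]
#3 0xf0→b15/s1 VC-HIT; vc=[5]
#4 0x5f→b5/s1 VC-HIT; vc=[15]
#5 0x5b→b5/s1 L1-HIT; vc=[15]
#6 0xfb→b15/s1 VC-HIT; vc=[5]
#7 0xf5→b15/s1 L1-HIT; vc=[5]
#8 0xf8→b15/s1 L1-HIT; vc=[5]
#9 0x55→b5/s1 VC-HIT; vc=[15]
#10 0x5f→b5/s1 L1-HIT; vc=[15]
#11 0x5b→b5/s1 L1-HIT; vc=[15]
#12 0xff→b15/s1 VC-HIT; vc=[5]
#13 0x3d→b3/s1 MISS; vc=[5,15]
#14 0x5a→b5/s1 VC-HIT; vc=[3,15]
#15 0xfc→b15/s1 VC-HIT; vc=[3,5]

SEQ = [MISS, MISS, VC-HIT, VC-HIT, VC-HIT, L1-HIT, VC-HIT, L1-HIT, L1-HIT, VC-HIT, L1-HIT, L1-HIT, VC-HIT, MISS, VC-HIT, VC-HIT]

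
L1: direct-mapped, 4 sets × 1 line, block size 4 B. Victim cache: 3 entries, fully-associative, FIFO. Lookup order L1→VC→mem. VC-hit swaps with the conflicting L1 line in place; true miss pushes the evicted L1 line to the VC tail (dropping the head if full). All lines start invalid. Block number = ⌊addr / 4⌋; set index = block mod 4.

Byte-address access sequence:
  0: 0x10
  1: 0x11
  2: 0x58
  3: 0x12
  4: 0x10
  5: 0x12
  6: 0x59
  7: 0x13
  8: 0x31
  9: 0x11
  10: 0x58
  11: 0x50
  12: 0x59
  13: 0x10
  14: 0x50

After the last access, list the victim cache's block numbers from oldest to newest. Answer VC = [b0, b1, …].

VC = [12, 4]

0: 0x10 (blk 4, set 0) → MISS  vc=[]
1: 0x11 (blk 4, set 0) → L1-HIT  vc=[]
2: 0x58 (blk 22, set 2) → MISS  vc=[]
3: 0x12 (blk 4, set 0) → L1-HIT  vc=[]
4: 0x10 (blk 4, set 0) → L1-HIT  vc=[]
5: 0x12 (blk 4, set 0) → L1-HIT  vc=[]
6: 0x59 (blk 22, set 2) → L1-HIT  vc=[]
7: 0x13 (blk 4, set 0) → L1-HIT  vc=[]
8: 0x31 (blk 12, set 0) → MISS  vc=[4]
9: 0x11 (blk 4, set 0) → VC-HIT  vc=[12]
10: 0x58 (blk 22, set 2) → L1-HIT  vc=[12]
11: 0x50 (blk 20, set 0) → MISS  vc=[12, 4]
12: 0x59 (blk 22, set 2) → L1-HIT  vc=[12, 4]
13: 0x10 (blk 4, set 0) → VC-HIT  vc=[12, 20]
14: 0x50 (blk 20, set 0) → VC-HIT  vc=[12, 4]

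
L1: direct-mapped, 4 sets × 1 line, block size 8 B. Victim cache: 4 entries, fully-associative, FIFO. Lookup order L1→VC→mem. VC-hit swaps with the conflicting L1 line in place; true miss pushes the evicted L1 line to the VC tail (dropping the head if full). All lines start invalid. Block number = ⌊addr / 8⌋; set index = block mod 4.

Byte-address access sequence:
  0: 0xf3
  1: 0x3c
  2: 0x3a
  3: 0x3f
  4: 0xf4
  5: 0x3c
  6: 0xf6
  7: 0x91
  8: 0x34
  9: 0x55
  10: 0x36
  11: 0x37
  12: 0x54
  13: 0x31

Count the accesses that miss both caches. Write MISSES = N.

0: 0xf3 (blk 30, set 2) → MISS  vc=[]
1: 0x3c (blk 7, set 3) → MISS  vc=[]
2: 0x3a (blk 7, set 3) → L1-HIT  vc=[]
3: 0x3f (blk 7, set 3) → L1-HIT  vc=[]
4: 0xf4 (blk 30, set 2) → L1-HIT  vc=[]
5: 0x3c (blk 7, set 3) → L1-HIT  vc=[]
6: 0xf6 (blk 30, set 2) → L1-HIT  vc=[]
7: 0x91 (blk 18, set 2) → MISS  vc=[30]
8: 0x34 (blk 6, set 2) → MISS  vc=[30, 18]
9: 0x55 (blk 10, set 2) → MISS  vc=[30, 18, 6]
10: 0x36 (blk 6, set 2) → VC-HIT  vc=[30, 18, 10]
11: 0x37 (blk 6, set 2) → L1-HIT  vc=[30, 18, 10]
12: 0x54 (blk 10, set 2) → VC-HIT  vc=[30, 18, 6]
13: 0x31 (blk 6, set 2) → VC-HIT  vc=[30, 18, 10]

MISSES = 5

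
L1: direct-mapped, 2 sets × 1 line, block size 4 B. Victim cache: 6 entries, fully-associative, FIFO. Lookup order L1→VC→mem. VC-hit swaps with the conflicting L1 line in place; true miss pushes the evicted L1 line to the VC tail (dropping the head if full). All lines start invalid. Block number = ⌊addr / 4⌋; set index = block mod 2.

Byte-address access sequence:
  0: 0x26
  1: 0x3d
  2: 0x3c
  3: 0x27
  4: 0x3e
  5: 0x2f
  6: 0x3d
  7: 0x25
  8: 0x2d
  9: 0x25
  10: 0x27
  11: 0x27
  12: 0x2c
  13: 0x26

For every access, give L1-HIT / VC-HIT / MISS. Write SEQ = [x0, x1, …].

#0 0x26→b9/s1 MISS; vc=[]
#1 0x3d→b15/s1 MISS; vc=[9]
#2 0x3c→b15/s1 L1-HIT; vc=[9]
#3 0x27→b9/s1 VC-HIT; vc=[15]
#4 0x3e→b15/s1 VC-HIT; vc=[9]
#5 0x2f→b11/s1 MISS; vc=[9,15]
#6 0x3d→b15/s1 VC-HIT; vc=[9,11]
#7 0x25→b9/s1 VC-HIT; vc=[15,11]
#8 0x2d→b11/s1 VC-HIT; vc=[15,9]
#9 0x25→b9/s1 VC-HIT; vc=[15,11]
#10 0x27→b9/s1 L1-HIT; vc=[15,11]
#11 0x27→b9/s1 L1-HIT; vc=[15,11]
#12 0x2c→b11/s1 VC-HIT; vc=[15,9]
#13 0x26→b9/s1 VC-HIT; vc=[15,11]

SEQ = [MISS, MISS, L1-HIT, VC-HIT, VC-HIT, MISS, VC-HIT, VC-HIT, VC-HIT, VC-HIT, L1-HIT, L1-HIT, VC-HIT, VC-HIT]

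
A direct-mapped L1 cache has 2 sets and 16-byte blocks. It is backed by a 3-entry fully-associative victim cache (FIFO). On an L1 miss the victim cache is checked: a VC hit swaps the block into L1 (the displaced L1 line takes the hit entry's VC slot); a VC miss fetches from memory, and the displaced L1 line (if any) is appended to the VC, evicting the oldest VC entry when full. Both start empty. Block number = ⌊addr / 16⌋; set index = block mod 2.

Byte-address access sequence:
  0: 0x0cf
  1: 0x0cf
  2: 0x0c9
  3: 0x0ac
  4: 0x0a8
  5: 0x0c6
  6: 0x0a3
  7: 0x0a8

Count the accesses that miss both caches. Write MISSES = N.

MISSES = 2

#0 0xcf→b12/s0 MISS; vc=[]
#1 0xcf→b12/s0 L1-HIT; vc=[]
#2 0xc9→b12/s0 L1-HIT; vc=[]
#3 0xac→b10/s0 MISS; vc=[12]
#4 0xa8→b10/s0 L1-HIT; vc=[12]
#5 0xc6→b12/s0 VC-HIT; vc=[10]
#6 0xa3→b10/s0 VC-HIT; vc=[12]
#7 0xa8→b10/s0 L1-HIT; vc=[12]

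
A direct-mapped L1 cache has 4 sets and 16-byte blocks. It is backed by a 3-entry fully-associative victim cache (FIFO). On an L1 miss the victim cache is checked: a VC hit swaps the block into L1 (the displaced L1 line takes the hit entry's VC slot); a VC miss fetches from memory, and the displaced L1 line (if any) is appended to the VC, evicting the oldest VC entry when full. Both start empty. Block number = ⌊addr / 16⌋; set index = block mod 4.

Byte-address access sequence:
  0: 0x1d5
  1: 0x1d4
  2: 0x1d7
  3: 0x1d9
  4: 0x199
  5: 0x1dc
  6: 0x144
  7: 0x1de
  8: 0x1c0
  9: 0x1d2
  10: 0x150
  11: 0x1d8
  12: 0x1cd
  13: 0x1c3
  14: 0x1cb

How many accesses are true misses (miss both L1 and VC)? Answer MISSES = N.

0: 0x1d5 (blk 29, set 1) → MISS  vc=[]
1: 0x1d4 (blk 29, set 1) → L1-HIT  vc=[]
2: 0x1d7 (blk 29, set 1) → L1-HIT  vc=[]
3: 0x1d9 (blk 29, set 1) → L1-HIT  vc=[]
4: 0x199 (blk 25, set 1) → MISS  vc=[29]
5: 0x1dc (blk 29, set 1) → VC-HIT  vc=[25]
6: 0x144 (blk 20, set 0) → MISS  vc=[25]
7: 0x1de (blk 29, set 1) → L1-HIT  vc=[25]
8: 0x1c0 (blk 28, set 0) → MISS  vc=[25, 20]
9: 0x1d2 (blk 29, set 1) → L1-HIT  vc=[25, 20]
10: 0x150 (blk 21, set 1) → MISS  vc=[25, 20, 29]
11: 0x1d8 (blk 29, set 1) → VC-HIT  vc=[25, 20, 21]
12: 0x1cd (blk 28, set 0) → L1-HIT  vc=[25, 20, 21]
13: 0x1c3 (blk 28, set 0) → L1-HIT  vc=[25, 20, 21]
14: 0x1cb (blk 28, set 0) → L1-HIT  vc=[25, 20, 21]

MISSES = 5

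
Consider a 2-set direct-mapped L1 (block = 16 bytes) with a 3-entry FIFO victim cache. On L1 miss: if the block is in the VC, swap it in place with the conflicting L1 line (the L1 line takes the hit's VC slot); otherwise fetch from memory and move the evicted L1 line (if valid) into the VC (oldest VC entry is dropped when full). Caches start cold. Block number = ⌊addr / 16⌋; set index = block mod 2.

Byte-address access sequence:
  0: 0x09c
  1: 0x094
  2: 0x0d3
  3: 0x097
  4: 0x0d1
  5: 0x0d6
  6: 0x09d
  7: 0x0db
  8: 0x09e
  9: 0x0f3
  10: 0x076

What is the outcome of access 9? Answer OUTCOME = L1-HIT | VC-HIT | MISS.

OUTCOME = MISS

#0 0x9c→b9/s1 MISS; vc=[]
#1 0x94→b9/s1 L1-HIT; vc=[]
#2 0xd3→b13/s1 MISS; vc=[9]
#3 0x97→b9/s1 VC-HIT; vc=[13]
#4 0xd1→b13/s1 VC-HIT; vc=[9]
#5 0xd6→b13/s1 L1-HIT; vc=[9]
#6 0x9d→b9/s1 VC-HIT; vc=[13]
#7 0xdb→b13/s1 VC-HIT; vc=[9]
#8 0x9e→b9/s1 VC-HIT; vc=[13]
#9 0xf3→b15/s1 MISS; vc=[13,9]
#10 0x76→b7/s1 MISS; vc=[13,9,15]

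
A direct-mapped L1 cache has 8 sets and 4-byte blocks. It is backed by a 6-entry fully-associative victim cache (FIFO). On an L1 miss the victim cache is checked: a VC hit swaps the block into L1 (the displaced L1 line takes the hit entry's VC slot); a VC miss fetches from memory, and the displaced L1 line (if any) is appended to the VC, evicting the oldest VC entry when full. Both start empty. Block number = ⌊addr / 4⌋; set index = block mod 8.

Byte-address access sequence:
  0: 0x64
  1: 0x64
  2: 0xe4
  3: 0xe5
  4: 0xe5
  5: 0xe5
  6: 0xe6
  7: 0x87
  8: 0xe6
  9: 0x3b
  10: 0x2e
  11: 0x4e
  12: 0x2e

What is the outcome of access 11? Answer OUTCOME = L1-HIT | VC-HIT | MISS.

0: 0x64 (blk 25, set 1) → MISS  vc=[]
1: 0x64 (blk 25, set 1) → L1-HIT  vc=[]
2: 0xe4 (blk 57, set 1) → MISS  vc=[25]
3: 0xe5 (blk 57, set 1) → L1-HIT  vc=[25]
4: 0xe5 (blk 57, set 1) → L1-HIT  vc=[25]
5: 0xe5 (blk 57, set 1) → L1-HIT  vc=[25]
6: 0xe6 (blk 57, set 1) → L1-HIT  vc=[25]
7: 0x87 (blk 33, set 1) → MISS  vc=[25, 57]
8: 0xe6 (blk 57, set 1) → VC-HIT  vc=[25, 33]
9: 0x3b (blk 14, set 6) → MISS  vc=[25, 33]
10: 0x2e (blk 11, set 3) → MISS  vc=[25, 33]
11: 0x4e (blk 19, set 3) → MISS  vc=[25, 33, 11]
12: 0x2e (blk 11, set 3) → VC-HIT  vc=[25, 33, 19]

OUTCOME = MISS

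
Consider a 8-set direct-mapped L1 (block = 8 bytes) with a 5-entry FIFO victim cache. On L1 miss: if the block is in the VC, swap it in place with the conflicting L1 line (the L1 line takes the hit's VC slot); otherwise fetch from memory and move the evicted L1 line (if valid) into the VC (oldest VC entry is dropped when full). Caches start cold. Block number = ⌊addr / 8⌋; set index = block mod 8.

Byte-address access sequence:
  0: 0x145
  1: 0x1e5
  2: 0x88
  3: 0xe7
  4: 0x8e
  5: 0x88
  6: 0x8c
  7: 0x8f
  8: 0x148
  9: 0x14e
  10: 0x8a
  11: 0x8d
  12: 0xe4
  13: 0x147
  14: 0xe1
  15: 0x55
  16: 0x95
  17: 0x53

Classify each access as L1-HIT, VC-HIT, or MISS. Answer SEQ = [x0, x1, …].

SEQ = [MISS, MISS, MISS, MISS, L1-HIT, L1-HIT, L1-HIT, L1-HIT, MISS, L1-HIT, VC-HIT, L1-HIT, L1-HIT, L1-HIT, L1-HIT, MISS, MISS, VC-HIT]

  [0] addr=0x145 blk=40 s=0: MISS | VC []
  [1] addr=0x1e5 blk=60 s=4: MISS | VC []
  [2] addr=0x88 blk=17 s=1: MISS | VC []
  [3] addr=0xe7 blk=28 s=4: MISS | VC [60]
  [4] addr=0x8e blk=17 s=1: L1-HIT | VC [60]
  [5] addr=0x88 blk=17 s=1: L1-HIT | VC [60]
  [6] addr=0x8c blk=17 s=1: L1-HIT | VC [60]
  [7] addr=0x8f blk=17 s=1: L1-HIT | VC [60]
  [8] addr=0x148 blk=41 s=1: MISS | VC [60, 17]
  [9] addr=0x14e blk=41 s=1: L1-HIT | VC [60, 17]
  [10] addr=0x8a blk=17 s=1: VC-HIT | VC [60, 41]
  [11] addr=0x8d blk=17 s=1: L1-HIT | VC [60, 41]
  [12] addr=0xe4 blk=28 s=4: L1-HIT | VC [60, 41]
  [13] addr=0x147 blk=40 s=0: L1-HIT | VC [60, 41]
  [14] addr=0xe1 blk=28 s=4: L1-HIT | VC [60, 41]
  [15] addr=0x55 blk=10 s=2: MISS | VC [60, 41]
  [16] addr=0x95 blk=18 s=2: MISS | VC [60, 41, 10]
  [17] addr=0x53 blk=10 s=2: VC-HIT | VC [60, 41, 18]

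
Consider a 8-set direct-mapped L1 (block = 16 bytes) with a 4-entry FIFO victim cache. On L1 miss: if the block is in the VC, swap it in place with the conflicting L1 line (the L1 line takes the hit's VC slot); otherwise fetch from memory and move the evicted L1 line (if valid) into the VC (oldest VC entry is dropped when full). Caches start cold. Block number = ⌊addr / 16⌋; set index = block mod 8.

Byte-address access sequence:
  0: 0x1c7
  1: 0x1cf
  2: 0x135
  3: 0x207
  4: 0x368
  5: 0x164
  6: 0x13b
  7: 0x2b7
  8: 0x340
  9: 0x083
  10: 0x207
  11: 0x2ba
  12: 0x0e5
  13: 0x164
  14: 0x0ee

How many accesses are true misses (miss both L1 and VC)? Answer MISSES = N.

  [0] addr=0x1c7 blk=28 s=4: MISS | VC []
  [1] addr=0x1cf blk=28 s=4: L1-HIT | VC []
  [2] addr=0x135 blk=19 s=3: MISS | VC []
  [3] addr=0x207 blk=32 s=0: MISS | VC []
  [4] addr=0x368 blk=54 s=6: MISS | VC []
  [5] addr=0x164 blk=22 s=6: MISS | VC [54]
  [6] addr=0x13b blk=19 s=3: L1-HIT | VC [54]
  [7] addr=0x2b7 blk=43 s=3: MISS | VC [54, 19]
  [8] addr=0x340 blk=52 s=4: MISS | VC [54, 19, 28]
  [9] addr=0x83 blk=8 s=0: MISS | VC [54, 19, 28, 32]
  [10] addr=0x207 blk=32 s=0: VC-HIT | VC [54, 19, 28, 8]
  [11] addr=0x2ba blk=43 s=3: L1-HIT | VC [54, 19, 28, 8]
  [12] addr=0xe5 blk=14 s=6: MISS | VC [19, 28, 8, 22]
  [13] addr=0x164 blk=22 s=6: VC-HIT | VC [19, 28, 8, 14]
  [14] addr=0xee blk=14 s=6: VC-HIT | VC [19, 28, 8, 22]

MISSES = 9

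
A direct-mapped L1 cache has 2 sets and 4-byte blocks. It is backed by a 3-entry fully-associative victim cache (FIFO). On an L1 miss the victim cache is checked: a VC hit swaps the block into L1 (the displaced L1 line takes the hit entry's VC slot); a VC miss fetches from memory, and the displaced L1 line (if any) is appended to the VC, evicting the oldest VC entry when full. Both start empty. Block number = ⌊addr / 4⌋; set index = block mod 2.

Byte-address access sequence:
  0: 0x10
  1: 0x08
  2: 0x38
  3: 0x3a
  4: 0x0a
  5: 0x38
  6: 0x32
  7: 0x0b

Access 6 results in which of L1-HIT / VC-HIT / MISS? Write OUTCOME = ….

0: 0x10 (blk 4, set 0) → MISS  vc=[]
1: 0x8 (blk 2, set 0) → MISS  vc=[4]
2: 0x38 (blk 14, set 0) → MISS  vc=[4, 2]
3: 0x3a (blk 14, set 0) → L1-HIT  vc=[4, 2]
4: 0xa (blk 2, set 0) → VC-HIT  vc=[4, 14]
5: 0x38 (blk 14, set 0) → VC-HIT  vc=[4, 2]
6: 0x32 (blk 12, set 0) → MISS  vc=[4, 2, 14]
7: 0xb (blk 2, set 0) → VC-HIT  vc=[4, 12, 14]

OUTCOME = MISS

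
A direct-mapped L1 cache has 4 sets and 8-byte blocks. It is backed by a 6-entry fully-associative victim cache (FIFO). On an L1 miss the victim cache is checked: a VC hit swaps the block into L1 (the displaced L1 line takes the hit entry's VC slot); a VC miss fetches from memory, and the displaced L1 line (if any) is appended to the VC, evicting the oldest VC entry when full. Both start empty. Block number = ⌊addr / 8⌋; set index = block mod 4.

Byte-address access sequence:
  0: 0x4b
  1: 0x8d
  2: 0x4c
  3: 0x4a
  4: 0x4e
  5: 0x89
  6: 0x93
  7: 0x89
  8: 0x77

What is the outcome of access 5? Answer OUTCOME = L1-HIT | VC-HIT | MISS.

OUTCOME = VC-HIT

  [0] addr=0x4b blk=9 s=1: MISS | VC []
  [1] addr=0x8d blk=17 s=1: MISS | VC [9]
  [2] addr=0x4c blk=9 s=1: VC-HIT | VC [17]
  [3] addr=0x4a blk=9 s=1: L1-HIT | VC [17]
  [4] addr=0x4e blk=9 s=1: L1-HIT | VC [17]
  [5] addr=0x89 blk=17 s=1: VC-HIT | VC [9]
  [6] addr=0x93 blk=18 s=2: MISS | VC [9]
  [7] addr=0x89 blk=17 s=1: L1-HIT | VC [9]
  [8] addr=0x77 blk=14 s=2: MISS | VC [9, 18]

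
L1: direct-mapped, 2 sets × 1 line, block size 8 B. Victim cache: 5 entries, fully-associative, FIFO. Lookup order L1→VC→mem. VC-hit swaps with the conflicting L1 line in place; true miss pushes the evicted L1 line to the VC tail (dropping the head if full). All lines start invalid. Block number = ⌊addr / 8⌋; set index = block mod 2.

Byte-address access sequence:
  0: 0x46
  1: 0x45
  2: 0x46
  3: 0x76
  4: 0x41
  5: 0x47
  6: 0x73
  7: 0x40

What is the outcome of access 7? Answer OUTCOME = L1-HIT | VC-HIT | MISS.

  [0] addr=0x46 blk=8 s=0: MISS | VC []
  [1] addr=0x45 blk=8 s=0: L1-HIT | VC []
  [2] addr=0x46 blk=8 s=0: L1-HIT | VC []
  [3] addr=0x76 blk=14 s=0: MISS | VC [8]
  [4] addr=0x41 blk=8 s=0: VC-HIT | VC [14]
  [5] addr=0x47 blk=8 s=0: L1-HIT | VC [14]
  [6] addr=0x73 blk=14 s=0: VC-HIT | VC [8]
  [7] addr=0x40 blk=8 s=0: VC-HIT | VC [14]

OUTCOME = VC-HIT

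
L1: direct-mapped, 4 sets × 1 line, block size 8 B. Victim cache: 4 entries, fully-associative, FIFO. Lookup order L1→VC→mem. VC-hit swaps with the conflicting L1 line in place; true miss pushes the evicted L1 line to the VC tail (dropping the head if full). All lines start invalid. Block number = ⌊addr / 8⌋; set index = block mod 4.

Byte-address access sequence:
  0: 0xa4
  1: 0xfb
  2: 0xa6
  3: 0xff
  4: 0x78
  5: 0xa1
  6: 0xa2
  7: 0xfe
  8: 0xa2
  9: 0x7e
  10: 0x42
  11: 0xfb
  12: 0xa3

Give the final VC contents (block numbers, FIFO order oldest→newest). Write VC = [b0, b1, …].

  [0] addr=0xa4 blk=20 s=0: MISS | VC []
  [1] addr=0xfb blk=31 s=3: MISS | VC []
  [2] addr=0xa6 blk=20 s=0: L1-HIT | VC []
  [3] addr=0xff blk=31 s=3: L1-HIT | VC []
  [4] addr=0x78 blk=15 s=3: MISS | VC [31]
  [5] addr=0xa1 blk=20 s=0: L1-HIT | VC [31]
  [6] addr=0xa2 blk=20 s=0: L1-HIT | VC [31]
  [7] addr=0xfe blk=31 s=3: VC-HIT | VC [15]
  [8] addr=0xa2 blk=20 s=0: L1-HIT | VC [15]
  [9] addr=0x7e blk=15 s=3: VC-HIT | VC [31]
  [10] addr=0x42 blk=8 s=0: MISS | VC [31, 20]
  [11] addr=0xfb blk=31 s=3: VC-HIT | VC [15, 20]
  [12] addr=0xa3 blk=20 s=0: VC-HIT | VC [15, 8]

VC = [15, 8]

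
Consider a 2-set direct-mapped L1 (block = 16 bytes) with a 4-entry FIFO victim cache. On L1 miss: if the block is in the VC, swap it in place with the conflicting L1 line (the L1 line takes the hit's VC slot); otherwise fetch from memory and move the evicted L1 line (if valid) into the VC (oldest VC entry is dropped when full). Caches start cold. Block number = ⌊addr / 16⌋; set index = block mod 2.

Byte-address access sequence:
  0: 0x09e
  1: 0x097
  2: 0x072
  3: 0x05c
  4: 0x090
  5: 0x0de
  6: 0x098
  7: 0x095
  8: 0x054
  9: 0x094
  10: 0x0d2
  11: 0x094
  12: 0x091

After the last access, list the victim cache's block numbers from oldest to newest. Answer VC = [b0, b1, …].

VC = [5, 7, 13]

0: 0x9e (blk 9, set 1) → MISS  vc=[]
1: 0x97 (blk 9, set 1) → L1-HIT  vc=[]
2: 0x72 (blk 7, set 1) → MISS  vc=[9]
3: 0x5c (blk 5, set 1) → MISS  vc=[9, 7]
4: 0x90 (blk 9, set 1) → VC-HIT  vc=[5, 7]
5: 0xde (blk 13, set 1) → MISS  vc=[5, 7, 9]
6: 0x98 (blk 9, set 1) → VC-HIT  vc=[5, 7, 13]
7: 0x95 (blk 9, set 1) → L1-HIT  vc=[5, 7, 13]
8: 0x54 (blk 5, set 1) → VC-HIT  vc=[9, 7, 13]
9: 0x94 (blk 9, set 1) → VC-HIT  vc=[5, 7, 13]
10: 0xd2 (blk 13, set 1) → VC-HIT  vc=[5, 7, 9]
11: 0x94 (blk 9, set 1) → VC-HIT  vc=[5, 7, 13]
12: 0x91 (blk 9, set 1) → L1-HIT  vc=[5, 7, 13]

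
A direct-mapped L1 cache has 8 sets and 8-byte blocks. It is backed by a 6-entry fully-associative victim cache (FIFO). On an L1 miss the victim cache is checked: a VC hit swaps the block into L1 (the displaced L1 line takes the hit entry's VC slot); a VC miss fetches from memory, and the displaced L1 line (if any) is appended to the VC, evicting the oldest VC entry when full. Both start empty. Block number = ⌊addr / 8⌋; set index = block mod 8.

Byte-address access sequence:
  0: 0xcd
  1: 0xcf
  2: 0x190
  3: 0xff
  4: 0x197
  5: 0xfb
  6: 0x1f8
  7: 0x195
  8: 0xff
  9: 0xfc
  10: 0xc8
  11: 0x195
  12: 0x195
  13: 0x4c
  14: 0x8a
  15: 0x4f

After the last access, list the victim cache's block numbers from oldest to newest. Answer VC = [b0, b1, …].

VC = [63, 25, 17]

#0 0xcd→b25/s1 MISS; vc=[]
#1 0xcf→b25/s1 L1-HIT; vc=[]
#2 0x190→b50/s2 MISS; vc=[]
#3 0xff→b31/s7 MISS; vc=[]
#4 0x197→b50/s2 L1-HIT; vc=[]
#5 0xfb→b31/s7 L1-HIT; vc=[]
#6 0x1f8→b63/s7 MISS; vc=[31]
#7 0x195→b50/s2 L1-HIT; vc=[31]
#8 0xff→b31/s7 VC-HIT; vc=[63]
#9 0xfc→b31/s7 L1-HIT; vc=[63]
#10 0xc8→b25/s1 L1-HIT; vc=[63]
#11 0x195→b50/s2 L1-HIT; vc=[63]
#12 0x195→b50/s2 L1-HIT; vc=[63]
#13 0x4c→b9/s1 MISS; vc=[63,25]
#14 0x8a→b17/s1 MISS; vc=[63,25,9]
#15 0x4f→b9/s1 VC-HIT; vc=[63,25,17]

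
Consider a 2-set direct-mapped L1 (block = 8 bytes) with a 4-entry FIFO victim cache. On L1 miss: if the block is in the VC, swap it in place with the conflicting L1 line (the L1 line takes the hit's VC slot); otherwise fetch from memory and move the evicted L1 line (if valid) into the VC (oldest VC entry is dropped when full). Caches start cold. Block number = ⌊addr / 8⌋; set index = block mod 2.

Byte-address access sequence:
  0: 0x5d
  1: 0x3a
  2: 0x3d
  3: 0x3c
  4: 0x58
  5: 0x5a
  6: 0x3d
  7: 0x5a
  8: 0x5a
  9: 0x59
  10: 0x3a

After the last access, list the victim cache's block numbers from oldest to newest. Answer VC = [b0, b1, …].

0: 0x5d (blk 11, set 1) → MISS  vc=[]
1: 0x3a (blk 7, set 1) → MISS  vc=[11]
2: 0x3d (blk 7, set 1) → L1-HIT  vc=[11]
3: 0x3c (blk 7, set 1) → L1-HIT  vc=[11]
4: 0x58 (blk 11, set 1) → VC-HIT  vc=[7]
5: 0x5a (blk 11, set 1) → L1-HIT  vc=[7]
6: 0x3d (blk 7, set 1) → VC-HIT  vc=[11]
7: 0x5a (blk 11, set 1) → VC-HIT  vc=[7]
8: 0x5a (blk 11, set 1) → L1-HIT  vc=[7]
9: 0x59 (blk 11, set 1) → L1-HIT  vc=[7]
10: 0x3a (blk 7, set 1) → VC-HIT  vc=[11]

VC = [11]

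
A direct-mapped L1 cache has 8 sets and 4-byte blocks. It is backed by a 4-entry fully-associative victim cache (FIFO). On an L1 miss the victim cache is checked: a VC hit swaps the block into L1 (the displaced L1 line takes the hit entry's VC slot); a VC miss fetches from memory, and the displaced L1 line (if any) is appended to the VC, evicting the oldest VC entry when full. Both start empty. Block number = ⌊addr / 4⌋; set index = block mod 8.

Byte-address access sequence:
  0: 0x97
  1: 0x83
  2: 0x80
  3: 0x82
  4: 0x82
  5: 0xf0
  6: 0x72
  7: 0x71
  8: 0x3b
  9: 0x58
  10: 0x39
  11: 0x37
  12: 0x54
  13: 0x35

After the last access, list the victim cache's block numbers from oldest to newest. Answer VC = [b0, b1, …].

VC = [60, 22, 37, 21]

#0 0x97→b37/s5 MISS; vc=[]
#1 0x83→b32/s0 MISS; vc=[]
#2 0x80→b32/s0 L1-HIT; vc=[]
#3 0x82→b32/s0 L1-HIT; vc=[]
#4 0x82→b32/s0 L1-HIT; vc=[]
#5 0xf0→b60/s4 MISS; vc=[]
#6 0x72→b28/s4 MISS; vc=[60]
#7 0x71→b28/s4 L1-HIT; vc=[60]
#8 0x3b→b14/s6 MISS; vc=[60]
#9 0x58→b22/s6 MISS; vc=[60,14]
#10 0x39→b14/s6 VC-HIT; vc=[60,22]
#11 0x37→b13/s5 MISS; vc=[60,22,37]
#12 0x54→b21/s5 MISS; vc=[60,22,37,13]
#13 0x35→b13/s5 VC-HIT; vc=[60,22,37,21]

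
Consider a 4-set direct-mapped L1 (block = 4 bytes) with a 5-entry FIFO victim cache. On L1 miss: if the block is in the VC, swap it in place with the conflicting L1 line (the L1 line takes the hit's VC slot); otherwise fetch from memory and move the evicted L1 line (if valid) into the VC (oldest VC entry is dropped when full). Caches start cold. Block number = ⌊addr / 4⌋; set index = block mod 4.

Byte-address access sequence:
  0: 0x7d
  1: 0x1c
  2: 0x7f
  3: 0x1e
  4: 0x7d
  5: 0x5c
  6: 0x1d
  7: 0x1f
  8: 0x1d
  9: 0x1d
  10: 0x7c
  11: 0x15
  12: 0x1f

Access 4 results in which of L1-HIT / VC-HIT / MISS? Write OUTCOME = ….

0: 0x7d (blk 31, set 3) → MISS  vc=[]
1: 0x1c (blk 7, set 3) → MISS  vc=[31]
2: 0x7f (blk 31, set 3) → VC-HIT  vc=[7]
3: 0x1e (blk 7, set 3) → VC-HIT  vc=[31]
4: 0x7d (blk 31, set 3) → VC-HIT  vc=[7]
5: 0x5c (blk 23, set 3) → MISS  vc=[7, 31]
6: 0x1d (blk 7, set 3) → VC-HIT  vc=[23, 31]
7: 0x1f (blk 7, set 3) → L1-HIT  vc=[23, 31]
8: 0x1d (blk 7, set 3) → L1-HIT  vc=[23, 31]
9: 0x1d (blk 7, set 3) → L1-HIT  vc=[23, 31]
10: 0x7c (blk 31, set 3) → VC-HIT  vc=[23, 7]
11: 0x15 (blk 5, set 1) → MISS  vc=[23, 7]
12: 0x1f (blk 7, set 3) → VC-HIT  vc=[23, 31]

OUTCOME = VC-HIT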